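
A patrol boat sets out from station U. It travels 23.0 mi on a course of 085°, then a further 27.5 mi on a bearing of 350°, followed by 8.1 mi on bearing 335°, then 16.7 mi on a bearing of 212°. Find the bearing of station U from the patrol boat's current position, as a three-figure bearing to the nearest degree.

195°

Leg 1 (085°, 23.0 mi): east 23.0 sin 85° = 22.91, north 23.0 cos 85° = 2.00
Leg 2 (350°, 27.5 mi): east 27.5 sin 350° = -4.78, north 27.5 cos 350° = 27.08
Leg 3 (335°, 8.1 mi): east 8.1 sin 335° = -3.42, north 8.1 cos 335° = 7.34
Leg 4 (212°, 16.7 mi): east 16.7 sin 212° = -8.85, north 16.7 cos 212° = -14.16
Net displacement: 5.86 east, 22.27 north. Direction back to start is (-5.86, -22.27): bearing = atan2(-5.86, -22.27) mod 360° = 194.76° ≈ 195°.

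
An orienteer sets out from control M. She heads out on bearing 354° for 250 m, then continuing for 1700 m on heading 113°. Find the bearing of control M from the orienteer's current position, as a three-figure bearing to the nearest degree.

285°

Leg 1 (354°, 250 m): east 250 sin 354° = -26.13, north 250 cos 354° = 248.63
Leg 2 (113°, 1700 m): east 1700 sin 113° = 1564.86, north 1700 cos 113° = -664.24
Net displacement: 1538.73 east, -415.61 north. Direction back to start is (-1538.73, 415.61): bearing = atan2(-1538.73, 415.61) mod 360° = 285.12° ≈ 285°.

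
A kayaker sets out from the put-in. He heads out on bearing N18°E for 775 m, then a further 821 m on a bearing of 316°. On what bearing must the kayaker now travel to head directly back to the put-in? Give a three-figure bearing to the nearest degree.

Leg 1 (N18°E, 775 m): east 775 sin 18° = 239.49, north 775 cos 18° = 737.07
Leg 2 (316°, 821 m): east 821 sin 316° = -570.31, north 821 cos 316° = 590.58
Net displacement: -330.83 east, 1327.65 north. Direction back to start is (330.83, -1327.65): bearing = atan2(330.83, -1327.65) mod 360° = 166.01° ≈ 166°.

166°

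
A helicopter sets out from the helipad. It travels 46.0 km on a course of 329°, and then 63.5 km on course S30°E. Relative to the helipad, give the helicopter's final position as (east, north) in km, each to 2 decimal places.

Leg 1 (329°, 46.0 km): east 46.0 sin 329° = -23.69, north 46.0 cos 329° = 39.43
Leg 2 (S30°E, 63.5 km): east 63.5 sin 150° = 31.75, north 63.5 cos 150° = -54.99
Summing: 8.06 km east, -15.56 km north → (8.06, -15.56).

(8.06, -15.56)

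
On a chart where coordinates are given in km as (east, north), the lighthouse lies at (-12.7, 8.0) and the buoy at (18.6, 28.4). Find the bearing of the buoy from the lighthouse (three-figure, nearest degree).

057°

Δeast = 18.6 − -12.7 = 31.30; Δnorth = 28.4 − 8.0 = 20.40.
Bearing = atan2(Δeast, Δnorth) mod 360° = 56.91° ≈ 057°.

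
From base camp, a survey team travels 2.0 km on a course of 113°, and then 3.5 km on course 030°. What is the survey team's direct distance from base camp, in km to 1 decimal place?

4.2 km

Leg 1 (113°, 2.0 km): east 2.0 sin 113° = 1.84, north 2.0 cos 113° = -0.78
Leg 2 (030°, 3.5 km): east 3.5 sin 30° = 1.75, north 3.5 cos 30° = 3.03
Net: 3.59 east, 2.25 north. Distance = √((3.59)² + (2.25)²) = 4.237 km.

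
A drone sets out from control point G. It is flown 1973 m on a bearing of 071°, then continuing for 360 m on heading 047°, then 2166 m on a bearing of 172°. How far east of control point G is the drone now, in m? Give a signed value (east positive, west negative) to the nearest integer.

Leg 1 (071°, 1973 m): east 1973 sin 71° = 1865.51, north 1973 cos 71° = 642.35
Leg 2 (047°, 360 m): east 360 sin 47° = 263.29, north 360 cos 47° = 245.52
Leg 3 (172°, 2166 m): east 2166 sin 172° = 301.45, north 2166 cos 172° = -2144.92
Net east component: 2430.24 m.

2430 m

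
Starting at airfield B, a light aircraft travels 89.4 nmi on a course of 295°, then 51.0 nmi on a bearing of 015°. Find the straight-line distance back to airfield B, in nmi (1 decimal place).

Leg 1 (295°, 89.4 nmi): east 89.4 sin 295° = -81.02, north 89.4 cos 295° = 37.78
Leg 2 (015°, 51.0 nmi): east 51.0 sin 15° = 13.20, north 51.0 cos 15° = 49.26
Net: -67.82 east, 87.04 north. Distance = √((-67.82)² + (87.04)²) = 110.349 nmi.

110.3 nmi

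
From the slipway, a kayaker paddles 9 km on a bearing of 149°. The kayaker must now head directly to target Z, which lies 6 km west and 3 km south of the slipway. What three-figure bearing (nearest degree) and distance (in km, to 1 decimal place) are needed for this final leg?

Leg 1 (149°, 9 km): east 9 sin 149° = 4.64, north 9 cos 149° = -7.71
Current position: (4.64, -7.71). Target: (-6, -3). Remaining: Δeast = -10.64, Δnorth = 4.71.
Bearing = atan2(-10.64, 4.71) mod 360° = 293.91°; distance = √((-10.64)² + (4.71)²) = 11.633 km.

294°, 11.6 km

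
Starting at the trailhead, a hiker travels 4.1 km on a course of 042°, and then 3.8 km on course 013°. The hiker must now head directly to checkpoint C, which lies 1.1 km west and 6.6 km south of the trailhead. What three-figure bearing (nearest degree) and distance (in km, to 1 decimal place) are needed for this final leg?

Leg 1 (042°, 4.1 km): east 4.1 sin 42° = 2.74, north 4.1 cos 42° = 3.05
Leg 2 (013°, 3.8 km): east 3.8 sin 13° = 0.85, north 3.8 cos 13° = 3.70
Current position: (3.60, 6.75). Target: (-1.1, -6.6). Remaining: Δeast = -4.70, Δnorth = -13.35.
Bearing = atan2(-4.70, -13.35) mod 360° = 199.39°; distance = √((-4.70)² + (-13.35)²) = 14.152 km.

199°, 14.2 km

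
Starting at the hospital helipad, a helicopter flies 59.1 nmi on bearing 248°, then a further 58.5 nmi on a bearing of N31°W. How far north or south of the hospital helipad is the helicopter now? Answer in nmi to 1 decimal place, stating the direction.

28.0 nmi north

Leg 1 (248°, 59.1 nmi): east 59.1 sin 248° = -54.80, north 59.1 cos 248° = -22.14
Leg 2 (N31°W, 58.5 nmi): east 58.5 sin 329° = -30.13, north 58.5 cos 329° = 50.14
Net north component: 28.01 nmi.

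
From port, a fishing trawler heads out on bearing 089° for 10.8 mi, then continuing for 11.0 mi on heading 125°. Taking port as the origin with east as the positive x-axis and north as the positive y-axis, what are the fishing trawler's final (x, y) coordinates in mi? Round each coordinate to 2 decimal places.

Leg 1 (089°, 10.8 mi): east 10.8 sin 89° = 10.80, north 10.8 cos 89° = 0.19
Leg 2 (125°, 11.0 mi): east 11.0 sin 125° = 9.01, north 11.0 cos 125° = -6.31
Summing: 19.81 mi east, -6.12 mi north → (19.81, -6.12).

(19.81, -6.12)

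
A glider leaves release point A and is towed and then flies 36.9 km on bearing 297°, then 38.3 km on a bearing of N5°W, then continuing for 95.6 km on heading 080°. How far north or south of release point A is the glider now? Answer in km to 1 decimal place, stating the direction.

71.5 km north

Leg 1 (297°, 36.9 km): east 36.9 sin 297° = -32.88, north 36.9 cos 297° = 16.75
Leg 2 (N5°W, 38.3 km): east 38.3 sin 355° = -3.34, north 38.3 cos 355° = 38.15
Leg 3 (080°, 95.6 km): east 95.6 sin 80° = 94.15, north 95.6 cos 80° = 16.60
Net north component: 71.51 km.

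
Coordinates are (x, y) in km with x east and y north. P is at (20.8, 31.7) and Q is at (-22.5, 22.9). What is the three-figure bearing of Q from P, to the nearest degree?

259°

Δeast = -22.5 − 20.8 = -43.30; Δnorth = 22.9 − 31.7 = -8.80.
Bearing = atan2(Δeast, Δnorth) mod 360° = 258.51° ≈ 259°.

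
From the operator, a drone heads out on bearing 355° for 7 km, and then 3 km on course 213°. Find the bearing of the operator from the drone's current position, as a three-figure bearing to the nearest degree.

153°

Leg 1 (355°, 7 km): east 7 sin 355° = -0.61, north 7 cos 355° = 6.97
Leg 2 (213°, 3 km): east 3 sin 213° = -1.63, north 3 cos 213° = -2.52
Net displacement: -2.24 east, 4.46 north. Direction back to start is (2.24, -4.46): bearing = atan2(2.24, -4.46) mod 360° = 153.28° ≈ 153°.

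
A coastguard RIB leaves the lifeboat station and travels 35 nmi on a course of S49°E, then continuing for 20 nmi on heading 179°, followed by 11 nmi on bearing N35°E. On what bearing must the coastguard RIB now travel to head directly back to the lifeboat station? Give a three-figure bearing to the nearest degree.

316°

Leg 1 (S49°E, 35 nmi): east 35 sin 131° = 26.41, north 35 cos 131° = -22.96
Leg 2 (179°, 20 nmi): east 20 sin 179° = 0.35, north 20 cos 179° = -20.00
Leg 3 (N35°E, 11 nmi): east 11 sin 35° = 6.31, north 11 cos 35° = 9.01
Net displacement: 33.07 east, -33.95 north. Direction back to start is (-33.07, 33.95): bearing = atan2(-33.07, 33.95) mod 360° = 315.75° ≈ 316°.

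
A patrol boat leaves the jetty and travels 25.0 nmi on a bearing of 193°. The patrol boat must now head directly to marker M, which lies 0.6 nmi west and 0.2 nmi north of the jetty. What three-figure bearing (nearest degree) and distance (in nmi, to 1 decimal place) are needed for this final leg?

012°, 25.1 nmi

Leg 1 (193°, 25.0 nmi): east 25.0 sin 193° = -5.62, north 25.0 cos 193° = -24.36
Current position: (-5.62, -24.36). Target: (-0.6, 0.2). Remaining: Δeast = 5.02, Δnorth = 24.56.
Bearing = atan2(5.02, 24.56) mod 360° = 11.56°; distance = √((5.02)² + (24.56)²) = 25.068 nmi.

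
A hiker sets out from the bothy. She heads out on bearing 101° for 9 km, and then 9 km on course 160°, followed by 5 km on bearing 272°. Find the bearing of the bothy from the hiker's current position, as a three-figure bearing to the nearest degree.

325°

Leg 1 (101°, 9 km): east 9 sin 101° = 8.83, north 9 cos 101° = -1.72
Leg 2 (160°, 9 km): east 9 sin 160° = 3.08, north 9 cos 160° = -8.46
Leg 3 (272°, 5 km): east 5 sin 272° = -5.00, north 5 cos 272° = 0.17
Net displacement: 6.92 east, -10.00 north. Direction back to start is (-6.92, 10.00): bearing = atan2(-6.92, 10.00) mod 360° = 325.33° ≈ 325°.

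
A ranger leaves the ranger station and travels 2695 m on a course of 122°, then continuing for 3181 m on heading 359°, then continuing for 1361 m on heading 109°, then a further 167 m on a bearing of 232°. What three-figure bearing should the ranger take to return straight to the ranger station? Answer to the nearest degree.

Leg 1 (122°, 2695 m): east 2695 sin 122° = 2285.49, north 2695 cos 122° = -1428.13
Leg 2 (359°, 3181 m): east 3181 sin 359° = -55.52, north 3181 cos 359° = 3180.52
Leg 3 (109°, 1361 m): east 1361 sin 109° = 1286.85, north 1361 cos 109° = -443.10
Leg 4 (232°, 167 m): east 167 sin 232° = -131.60, north 167 cos 232° = -102.82
Net displacement: 3385.23 east, 1206.47 north. Direction back to start is (-3385.23, -1206.47): bearing = atan2(-3385.23, -1206.47) mod 360° = 250.38° ≈ 250°.

250°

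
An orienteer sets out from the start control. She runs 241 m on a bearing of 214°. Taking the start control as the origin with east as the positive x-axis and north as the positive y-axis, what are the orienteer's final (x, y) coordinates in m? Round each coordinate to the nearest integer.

Leg 1 (214°, 241 m): east 241 sin 214° = -134.77, north 241 cos 214° = -199.80
Summing: -134.77 m east, -199.80 m north → (-135, -200).

(-135, -200)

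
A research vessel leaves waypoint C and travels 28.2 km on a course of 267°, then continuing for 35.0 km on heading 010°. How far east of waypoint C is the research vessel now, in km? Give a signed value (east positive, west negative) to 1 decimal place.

-22.1 km

Leg 1 (267°, 28.2 km): east 28.2 sin 267° = -28.16, north 28.2 cos 267° = -1.48
Leg 2 (010°, 35.0 km): east 35.0 sin 10° = 6.08, north 35.0 cos 10° = 34.47
Net east component: -22.08 km.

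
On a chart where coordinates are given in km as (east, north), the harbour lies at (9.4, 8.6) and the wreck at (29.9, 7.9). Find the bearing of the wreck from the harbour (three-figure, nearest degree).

Δeast = 29.9 − 9.4 = 20.50; Δnorth = 7.9 − 8.6 = -0.70.
Bearing = atan2(Δeast, Δnorth) mod 360° = 91.96° ≈ 092°.

092°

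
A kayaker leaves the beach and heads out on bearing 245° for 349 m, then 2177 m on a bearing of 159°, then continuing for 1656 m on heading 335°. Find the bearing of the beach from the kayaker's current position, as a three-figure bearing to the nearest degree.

019°

Leg 1 (245°, 349 m): east 349 sin 245° = -316.30, north 349 cos 245° = -147.49
Leg 2 (159°, 2177 m): east 2177 sin 159° = 780.17, north 2177 cos 159° = -2032.40
Leg 3 (335°, 1656 m): east 1656 sin 335° = -699.86, north 1656 cos 335° = 1500.85
Net displacement: -235.99 east, -679.05 north. Direction back to start is (235.99, 679.05): bearing = atan2(235.99, 679.05) mod 360° = 19.16° ≈ 019°.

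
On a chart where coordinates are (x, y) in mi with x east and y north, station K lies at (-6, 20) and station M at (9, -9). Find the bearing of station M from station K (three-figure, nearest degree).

Δeast = 9 − -6 = 15.00; Δnorth = -9 − 20 = -29.00.
Bearing = atan2(Δeast, Δnorth) mod 360° = 152.65° ≈ 153°.

153°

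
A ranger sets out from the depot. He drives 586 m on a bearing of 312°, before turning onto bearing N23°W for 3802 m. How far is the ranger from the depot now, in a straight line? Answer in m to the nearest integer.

Leg 1 (312°, 586 m): east 586 sin 312° = -435.48, north 586 cos 312° = 392.11
Leg 2 (N23°W, 3802 m): east 3802 sin 337° = -1485.56, north 3802 cos 337° = 3499.76
Net: -1921.04 east, 3891.87 north. Distance = √((-1921.04)² + (3891.87)²) = 4340.168 m.

4340 m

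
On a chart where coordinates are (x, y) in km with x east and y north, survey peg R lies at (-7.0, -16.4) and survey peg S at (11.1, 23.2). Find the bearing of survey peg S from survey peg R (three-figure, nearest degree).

Δeast = 11.1 − -7.0 = 18.10; Δnorth = 23.2 − -16.4 = 39.60.
Bearing = atan2(Δeast, Δnorth) mod 360° = 24.56° ≈ 025°.

025°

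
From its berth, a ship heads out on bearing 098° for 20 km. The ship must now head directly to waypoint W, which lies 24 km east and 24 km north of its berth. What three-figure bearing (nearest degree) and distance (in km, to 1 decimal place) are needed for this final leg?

009°, 27.1 km

Leg 1 (098°, 20 km): east 20 sin 98° = 19.81, north 20 cos 98° = -2.78
Current position: (19.81, -2.78). Target: (24, 24). Remaining: Δeast = 4.19, Δnorth = 26.78.
Bearing = atan2(4.19, 26.78) mod 360° = 8.90°; distance = √((4.19)² + (26.78)²) = 27.110 km.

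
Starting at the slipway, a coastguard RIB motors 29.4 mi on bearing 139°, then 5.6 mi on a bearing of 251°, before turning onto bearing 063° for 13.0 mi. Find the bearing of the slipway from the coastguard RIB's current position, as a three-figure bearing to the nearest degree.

Leg 1 (139°, 29.4 mi): east 29.4 sin 139° = 19.29, north 29.4 cos 139° = -22.19
Leg 2 (251°, 5.6 mi): east 5.6 sin 251° = -5.29, north 5.6 cos 251° = -1.82
Leg 3 (063°, 13.0 mi): east 13.0 sin 63° = 11.58, north 13.0 cos 63° = 5.90
Net displacement: 25.58 east, -18.11 north. Direction back to start is (-25.58, 18.11): bearing = atan2(-25.58, 18.11) mod 360° = 305.30° ≈ 305°.

305°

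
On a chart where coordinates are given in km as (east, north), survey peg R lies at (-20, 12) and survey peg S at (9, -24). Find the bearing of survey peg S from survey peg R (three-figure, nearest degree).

Δeast = 9 − -20 = 29.00; Δnorth = -24 − 12 = -36.00.
Bearing = atan2(Δeast, Δnorth) mod 360° = 141.15° ≈ 141°.

141°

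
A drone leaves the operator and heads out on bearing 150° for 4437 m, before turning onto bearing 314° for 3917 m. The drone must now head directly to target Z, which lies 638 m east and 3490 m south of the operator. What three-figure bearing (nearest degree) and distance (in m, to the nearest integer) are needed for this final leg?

Leg 1 (150°, 4437 m): east 4437 sin 150° = 2218.50, north 4437 cos 150° = -3842.55
Leg 2 (314°, 3917 m): east 3917 sin 314° = -2817.65, north 3917 cos 314° = 2720.98
Current position: (-599.15, -1121.58). Target: (638, -3490). Remaining: Δeast = 1237.15, Δnorth = -2368.42.
Bearing = atan2(1237.15, -2368.42) mod 360° = 152.42°; distance = √((1237.15)² + (-2368.42)²) = 2672.073 m.

152°, 2672 m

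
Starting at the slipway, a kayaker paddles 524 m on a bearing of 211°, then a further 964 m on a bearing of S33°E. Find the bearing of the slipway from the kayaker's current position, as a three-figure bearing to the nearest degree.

Leg 1 (211°, 524 m): east 524 sin 211° = -269.88, north 524 cos 211° = -449.16
Leg 2 (S33°E, 964 m): east 964 sin 147° = 525.03, north 964 cos 147° = -808.48
Net displacement: 255.15 east, -1257.63 north. Direction back to start is (-255.15, 1257.63): bearing = atan2(-255.15, 1257.63) mod 360° = 348.53° ≈ 349°.

349°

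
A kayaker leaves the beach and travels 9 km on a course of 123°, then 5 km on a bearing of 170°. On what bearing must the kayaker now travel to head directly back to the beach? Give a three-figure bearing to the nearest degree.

Leg 1 (123°, 9 km): east 9 sin 123° = 7.55, north 9 cos 123° = -4.90
Leg 2 (170°, 5 km): east 5 sin 170° = 0.87, north 5 cos 170° = -4.92
Net displacement: 8.42 east, -9.83 north. Direction back to start is (-8.42, 9.83): bearing = atan2(-8.42, 9.83) mod 360° = 319.42° ≈ 319°.

319°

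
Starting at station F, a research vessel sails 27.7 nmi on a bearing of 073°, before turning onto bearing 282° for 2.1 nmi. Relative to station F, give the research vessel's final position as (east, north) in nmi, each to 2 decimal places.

(24.44, 8.54)

Leg 1 (073°, 27.7 nmi): east 27.7 sin 73° = 26.49, north 27.7 cos 73° = 8.10
Leg 2 (282°, 2.1 nmi): east 2.1 sin 282° = -2.05, north 2.1 cos 282° = 0.44
Summing: 24.44 nmi east, 8.54 nmi north → (24.44, 8.54).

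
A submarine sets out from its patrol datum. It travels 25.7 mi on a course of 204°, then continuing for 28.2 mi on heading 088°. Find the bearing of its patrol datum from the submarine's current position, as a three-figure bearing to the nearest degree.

322°

Leg 1 (204°, 25.7 mi): east 25.7 sin 204° = -10.45, north 25.7 cos 204° = -23.48
Leg 2 (088°, 28.2 mi): east 28.2 sin 88° = 28.18, north 28.2 cos 88° = 0.98
Net displacement: 17.73 east, -22.49 north. Direction back to start is (-17.73, 22.49): bearing = atan2(-17.73, 22.49) mod 360° = 321.75° ≈ 322°.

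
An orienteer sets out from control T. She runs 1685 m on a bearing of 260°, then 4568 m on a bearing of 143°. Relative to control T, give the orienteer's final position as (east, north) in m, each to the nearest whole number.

Leg 1 (260°, 1685 m): east 1685 sin 260° = -1659.40, north 1685 cos 260° = -292.60
Leg 2 (143°, 4568 m): east 4568 sin 143° = 2749.09, north 4568 cos 143° = -3648.17
Summing: 1089.69 m east, -3940.76 m north → (1090, -3941).

(1090, -3941)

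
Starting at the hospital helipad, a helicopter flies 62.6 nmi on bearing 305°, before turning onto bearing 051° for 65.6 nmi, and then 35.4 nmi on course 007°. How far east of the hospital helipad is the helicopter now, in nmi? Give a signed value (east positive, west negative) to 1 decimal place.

Leg 1 (305°, 62.6 nmi): east 62.6 sin 305° = -51.28, north 62.6 cos 305° = 35.91
Leg 2 (051°, 65.6 nmi): east 65.6 sin 51° = 50.98, north 65.6 cos 51° = 41.28
Leg 3 (007°, 35.4 nmi): east 35.4 sin 7° = 4.31, north 35.4 cos 7° = 35.14
Net east component: 4.02 nmi.

4.0 nmi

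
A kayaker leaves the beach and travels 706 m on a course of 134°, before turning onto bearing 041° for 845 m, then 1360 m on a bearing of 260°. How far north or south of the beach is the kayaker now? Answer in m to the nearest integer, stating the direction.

Leg 1 (134°, 706 m): east 706 sin 134° = 507.85, north 706 cos 134° = -490.43
Leg 2 (041°, 845 m): east 845 sin 41° = 554.37, north 845 cos 41° = 637.73
Leg 3 (260°, 1360 m): east 1360 sin 260° = -1339.34, north 1360 cos 260° = -236.16
Net north component: -88.86 m.

89 m south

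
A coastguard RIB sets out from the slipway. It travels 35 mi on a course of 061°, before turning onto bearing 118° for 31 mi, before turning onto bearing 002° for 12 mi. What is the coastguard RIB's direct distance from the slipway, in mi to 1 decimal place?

Leg 1 (061°, 35 mi): east 35 sin 61° = 30.61, north 35 cos 61° = 16.97
Leg 2 (118°, 31 mi): east 31 sin 118° = 27.37, north 31 cos 118° = -14.55
Leg 3 (002°, 12 mi): east 12 sin 2° = 0.42, north 12 cos 2° = 11.99
Net: 58.40 east, 14.41 north. Distance = √((58.40)² + (14.41)²) = 60.153 mi.

60.2 mi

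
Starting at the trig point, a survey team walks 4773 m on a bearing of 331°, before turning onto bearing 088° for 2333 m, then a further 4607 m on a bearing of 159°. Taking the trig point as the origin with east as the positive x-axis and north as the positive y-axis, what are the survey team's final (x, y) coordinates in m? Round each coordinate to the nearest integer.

Leg 1 (331°, 4773 m): east 4773 sin 331° = -2314.00, north 4773 cos 331° = 4174.56
Leg 2 (088°, 2333 m): east 2333 sin 88° = 2331.58, north 2333 cos 88° = 81.42
Leg 3 (159°, 4607 m): east 4607 sin 159° = 1651.00, north 4607 cos 159° = -4301.01
Summing: 1668.58 m east, -45.02 m north → (1669, -45).

(1669, -45)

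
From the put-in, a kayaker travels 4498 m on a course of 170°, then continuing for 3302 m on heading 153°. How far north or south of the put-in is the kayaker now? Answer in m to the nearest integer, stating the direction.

7372 m south

Leg 1 (170°, 4498 m): east 4498 sin 170° = 781.07, north 4498 cos 170° = -4429.67
Leg 2 (153°, 3302 m): east 3302 sin 153° = 1499.08, north 3302 cos 153° = -2942.10
Net north component: -7371.77 m.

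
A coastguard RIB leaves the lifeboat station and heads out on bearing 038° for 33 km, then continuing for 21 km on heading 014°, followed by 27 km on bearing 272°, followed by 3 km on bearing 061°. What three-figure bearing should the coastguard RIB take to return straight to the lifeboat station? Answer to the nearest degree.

181°

Leg 1 (038°, 33 km): east 33 sin 38° = 20.32, north 33 cos 38° = 26.00
Leg 2 (014°, 21 km): east 21 sin 14° = 5.08, north 21 cos 14° = 20.38
Leg 3 (272°, 27 km): east 27 sin 272° = -26.98, north 27 cos 272° = 0.94
Leg 4 (061°, 3 km): east 3 sin 61° = 2.62, north 3 cos 61° = 1.45
Net displacement: 1.04 east, 48.78 north. Direction back to start is (-1.04, -48.78): bearing = atan2(-1.04, -48.78) mod 360° = 181.22° ≈ 181°.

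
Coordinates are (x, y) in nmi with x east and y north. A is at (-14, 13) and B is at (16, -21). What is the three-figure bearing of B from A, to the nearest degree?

139°

Δeast = 16 − -14 = 30.00; Δnorth = -21 − 13 = -34.00.
Bearing = atan2(Δeast, Δnorth) mod 360° = 138.58° ≈ 139°.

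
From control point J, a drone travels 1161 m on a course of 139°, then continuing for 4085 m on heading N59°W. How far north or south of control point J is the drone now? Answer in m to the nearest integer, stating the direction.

1228 m north

Leg 1 (139°, 1161 m): east 1161 sin 139° = 761.68, north 1161 cos 139° = -876.22
Leg 2 (N59°W, 4085 m): east 4085 sin 301° = -3501.53, north 4085 cos 301° = 2103.93
Net north component: 1227.71 m.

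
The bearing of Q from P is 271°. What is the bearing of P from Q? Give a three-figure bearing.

091°

Back-bearing = 271° − 180° = 091°.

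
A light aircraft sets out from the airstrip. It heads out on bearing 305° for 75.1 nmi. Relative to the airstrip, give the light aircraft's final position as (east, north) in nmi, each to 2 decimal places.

(-61.52, 43.08)

Leg 1 (305°, 75.1 nmi): east 75.1 sin 305° = -61.52, north 75.1 cos 305° = 43.08
Summing: -61.52 nmi east, 43.08 nmi north → (-61.52, 43.08).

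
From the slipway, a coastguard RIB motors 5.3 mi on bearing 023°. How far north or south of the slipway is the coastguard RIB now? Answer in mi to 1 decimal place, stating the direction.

4.9 mi north

Leg 1 (023°, 5.3 mi): east 5.3 sin 23° = 2.07, north 5.3 cos 23° = 4.88
Net north component: 4.88 mi.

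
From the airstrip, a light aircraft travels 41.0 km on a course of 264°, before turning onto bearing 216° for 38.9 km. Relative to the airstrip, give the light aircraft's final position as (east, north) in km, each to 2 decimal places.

Leg 1 (264°, 41.0 km): east 41.0 sin 264° = -40.78, north 41.0 cos 264° = -4.29
Leg 2 (216°, 38.9 km): east 38.9 sin 216° = -22.86, north 38.9 cos 216° = -31.47
Summing: -63.64 km east, -35.76 km north → (-63.64, -35.76).

(-63.64, -35.76)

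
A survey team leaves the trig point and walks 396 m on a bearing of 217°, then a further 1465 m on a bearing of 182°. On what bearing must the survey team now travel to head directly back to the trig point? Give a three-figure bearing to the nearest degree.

Leg 1 (217°, 396 m): east 396 sin 217° = -238.32, north 396 cos 217° = -316.26
Leg 2 (182°, 1465 m): east 1465 sin 182° = -51.13, north 1465 cos 182° = -1464.11
Net displacement: -289.45 east, -1780.37 north. Direction back to start is (289.45, 1780.37): bearing = atan2(289.45, 1780.37) mod 360° = 9.23° ≈ 009°.

009°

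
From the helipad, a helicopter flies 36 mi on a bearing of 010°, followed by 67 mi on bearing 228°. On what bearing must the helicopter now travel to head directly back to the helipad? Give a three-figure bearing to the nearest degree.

078°

Leg 1 (010°, 36 mi): east 36 sin 10° = 6.25, north 36 cos 10° = 35.45
Leg 2 (228°, 67 mi): east 67 sin 228° = -49.79, north 67 cos 228° = -44.83
Net displacement: -43.54 east, -9.38 north. Direction back to start is (43.54, 9.38): bearing = atan2(43.54, 9.38) mod 360° = 77.84° ≈ 078°.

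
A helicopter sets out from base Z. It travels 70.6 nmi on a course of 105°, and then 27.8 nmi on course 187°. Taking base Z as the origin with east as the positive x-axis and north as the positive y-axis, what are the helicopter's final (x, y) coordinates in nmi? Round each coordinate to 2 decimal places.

Leg 1 (105°, 70.6 nmi): east 70.6 sin 105° = 68.19, north 70.6 cos 105° = -18.27
Leg 2 (187°, 27.8 nmi): east 27.8 sin 187° = -3.39, north 27.8 cos 187° = -27.59
Summing: 64.81 nmi east, -45.87 nmi north → (64.81, -45.87).

(64.81, -45.87)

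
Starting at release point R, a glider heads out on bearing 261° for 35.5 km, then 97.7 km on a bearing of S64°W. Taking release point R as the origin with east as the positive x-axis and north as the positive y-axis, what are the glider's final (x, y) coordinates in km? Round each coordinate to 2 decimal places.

(-122.88, -48.38)

Leg 1 (261°, 35.5 km): east 35.5 sin 261° = -35.06, north 35.5 cos 261° = -5.55
Leg 2 (S64°W, 97.7 km): east 97.7 sin 244° = -87.81, north 97.7 cos 244° = -42.83
Summing: -122.88 km east, -48.38 km north → (-122.88, -48.38).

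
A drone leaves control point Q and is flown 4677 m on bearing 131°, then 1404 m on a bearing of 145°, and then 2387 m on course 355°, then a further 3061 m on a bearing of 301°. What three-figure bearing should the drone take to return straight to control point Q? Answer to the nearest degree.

280°

Leg 1 (131°, 4677 m): east 4677 sin 131° = 3529.78, north 4677 cos 131° = -3068.39
Leg 2 (145°, 1404 m): east 1404 sin 145° = 805.30, north 1404 cos 145° = -1150.09
Leg 3 (355°, 2387 m): east 2387 sin 355° = -208.04, north 2387 cos 355° = 2377.92
Leg 4 (301°, 3061 m): east 3061 sin 301° = -2623.79, north 3061 cos 301° = 1576.53
Net displacement: 1503.25 east, -264.03 north. Direction back to start is (-1503.25, 264.03): bearing = atan2(-1503.25, 264.03) mod 360° = 279.96° ≈ 280°.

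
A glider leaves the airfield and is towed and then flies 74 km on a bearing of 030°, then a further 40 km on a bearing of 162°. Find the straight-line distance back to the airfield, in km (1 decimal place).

Leg 1 (030°, 74 km): east 74 sin 30° = 37.00, north 74 cos 30° = 64.09
Leg 2 (162°, 40 km): east 40 sin 162° = 12.36, north 40 cos 162° = -38.04
Net: 49.36 east, 26.04 north. Distance = √((49.36)² + (26.04)²) = 55.810 km.

55.8 km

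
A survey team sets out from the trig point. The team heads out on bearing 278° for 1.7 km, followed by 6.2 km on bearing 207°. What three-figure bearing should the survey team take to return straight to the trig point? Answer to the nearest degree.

040°

Leg 1 (278°, 1.7 km): east 1.7 sin 278° = -1.68, north 1.7 cos 278° = 0.24
Leg 2 (207°, 6.2 km): east 6.2 sin 207° = -2.81, north 6.2 cos 207° = -5.52
Net displacement: -4.50 east, -5.29 north. Direction back to start is (4.50, 5.29): bearing = atan2(4.50, 5.29) mod 360° = 40.39° ≈ 040°.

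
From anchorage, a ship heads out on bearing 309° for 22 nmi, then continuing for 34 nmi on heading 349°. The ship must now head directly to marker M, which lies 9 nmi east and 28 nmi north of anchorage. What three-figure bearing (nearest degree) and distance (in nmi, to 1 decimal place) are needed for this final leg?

121°, 37.8 nmi

Leg 1 (309°, 22 nmi): east 22 sin 309° = -17.10, north 22 cos 309° = 13.85
Leg 2 (349°, 34 nmi): east 34 sin 349° = -6.49, north 34 cos 349° = 33.38
Current position: (-23.58, 47.22). Target: (9, 28). Remaining: Δeast = 32.58, Δnorth = -19.22.
Bearing = atan2(32.58, -19.22) mod 360° = 120.53°; distance = √((32.58)² + (-19.22)²) = 37.831 nmi.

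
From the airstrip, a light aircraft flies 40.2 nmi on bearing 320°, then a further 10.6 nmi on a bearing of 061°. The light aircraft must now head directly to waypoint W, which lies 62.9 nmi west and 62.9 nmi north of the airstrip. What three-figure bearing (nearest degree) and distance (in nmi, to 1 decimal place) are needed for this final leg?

300°, 53.6 nmi

Leg 1 (320°, 40.2 nmi): east 40.2 sin 320° = -25.84, north 40.2 cos 320° = 30.79
Leg 2 (061°, 10.6 nmi): east 10.6 sin 61° = 9.27, north 10.6 cos 61° = 5.14
Current position: (-16.57, 35.93). Target: (-62.9, 62.9). Remaining: Δeast = -46.33, Δnorth = 26.97.
Bearing = atan2(-46.33, 26.97) mod 360° = 300.20°; distance = √((-46.33)² + (26.97)²) = 53.607 nmi.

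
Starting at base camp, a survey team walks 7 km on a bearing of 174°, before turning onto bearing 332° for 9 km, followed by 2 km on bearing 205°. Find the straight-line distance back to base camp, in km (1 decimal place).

Leg 1 (174°, 7 km): east 7 sin 174° = 0.73, north 7 cos 174° = -6.96
Leg 2 (332°, 9 km): east 9 sin 332° = -4.23, north 9 cos 332° = 7.95
Leg 3 (205°, 2 km): east 2 sin 205° = -0.85, north 2 cos 205° = -1.81
Net: -4.34 east, -0.83 north. Distance = √((-4.34)² + (-0.83)²) = 4.417 km.

4.4 km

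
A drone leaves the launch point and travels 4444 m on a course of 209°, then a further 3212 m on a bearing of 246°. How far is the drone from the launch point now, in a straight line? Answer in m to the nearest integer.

Leg 1 (209°, 4444 m): east 4444 sin 209° = -2154.49, north 4444 cos 209° = -3886.81
Leg 2 (246°, 3212 m): east 3212 sin 246° = -2934.31, north 3212 cos 246° = -1306.44
Net: -5088.80 east, -5193.25 north. Distance = √((-5088.80)² + (-5193.25)²) = 7270.882 m.

7271 m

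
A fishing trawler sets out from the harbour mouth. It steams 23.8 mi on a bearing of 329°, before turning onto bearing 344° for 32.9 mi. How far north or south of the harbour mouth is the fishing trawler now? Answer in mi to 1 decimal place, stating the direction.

52.0 mi north

Leg 1 (329°, 23.8 mi): east 23.8 sin 329° = -12.26, north 23.8 cos 329° = 20.40
Leg 2 (344°, 32.9 mi): east 32.9 sin 344° = -9.07, north 32.9 cos 344° = 31.63
Net north component: 52.03 mi.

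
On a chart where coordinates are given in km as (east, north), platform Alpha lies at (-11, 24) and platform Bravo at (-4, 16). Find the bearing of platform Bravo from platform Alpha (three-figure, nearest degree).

139°

Δeast = -4 − -11 = 7.00; Δnorth = 16 − 24 = -8.00.
Bearing = atan2(Δeast, Δnorth) mod 360° = 138.81° ≈ 139°.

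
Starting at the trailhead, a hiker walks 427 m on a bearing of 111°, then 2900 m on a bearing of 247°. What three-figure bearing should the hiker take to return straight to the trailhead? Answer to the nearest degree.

060°

Leg 1 (111°, 427 m): east 427 sin 111° = 398.64, north 427 cos 111° = -153.02
Leg 2 (247°, 2900 m): east 2900 sin 247° = -2669.46, north 2900 cos 247° = -1133.12
Net displacement: -2270.83 east, -1286.14 north. Direction back to start is (2270.83, 1286.14): bearing = atan2(2270.83, 1286.14) mod 360° = 60.47° ≈ 060°.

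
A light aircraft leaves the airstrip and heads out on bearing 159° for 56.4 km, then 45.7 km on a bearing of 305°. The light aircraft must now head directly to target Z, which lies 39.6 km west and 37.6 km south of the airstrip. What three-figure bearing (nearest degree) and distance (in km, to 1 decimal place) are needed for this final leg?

Leg 1 (159°, 56.4 km): east 56.4 sin 159° = 20.21, north 56.4 cos 159° = -52.65
Leg 2 (305°, 45.7 km): east 45.7 sin 305° = -37.44, north 45.7 cos 305° = 26.21
Current position: (-17.22, -26.44). Target: (-39.6, -37.6). Remaining: Δeast = -22.38, Δnorth = -11.16.
Bearing = atan2(-22.38, -11.16) mod 360° = 243.50°; distance = √((-22.38)² + (-11.16)²) = 25.005 km.

243°, 25.0 km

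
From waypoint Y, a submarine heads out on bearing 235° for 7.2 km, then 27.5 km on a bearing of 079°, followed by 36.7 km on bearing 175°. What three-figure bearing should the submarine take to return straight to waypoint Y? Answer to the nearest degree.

326°

Leg 1 (235°, 7.2 km): east 7.2 sin 235° = -5.90, north 7.2 cos 235° = -4.13
Leg 2 (079°, 27.5 km): east 27.5 sin 79° = 26.99, north 27.5 cos 79° = 5.25
Leg 3 (175°, 36.7 km): east 36.7 sin 175° = 3.20, north 36.7 cos 175° = -36.56
Net displacement: 24.30 east, -35.44 north. Direction back to start is (-24.30, 35.44): bearing = atan2(-24.30, 35.44) mod 360° = 325.57° ≈ 326°.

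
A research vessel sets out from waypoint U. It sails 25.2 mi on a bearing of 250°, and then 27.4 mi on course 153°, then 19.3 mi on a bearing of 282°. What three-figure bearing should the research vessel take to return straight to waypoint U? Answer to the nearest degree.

Leg 1 (250°, 25.2 mi): east 25.2 sin 250° = -23.68, north 25.2 cos 250° = -8.62
Leg 2 (153°, 27.4 mi): east 27.4 sin 153° = 12.44, north 27.4 cos 153° = -24.41
Leg 3 (282°, 19.3 mi): east 19.3 sin 282° = -18.88, north 19.3 cos 282° = 4.01
Net displacement: -30.12 east, -29.02 north. Direction back to start is (30.12, 29.02): bearing = atan2(30.12, 29.02) mod 360° = 46.06° ≈ 046°.

046°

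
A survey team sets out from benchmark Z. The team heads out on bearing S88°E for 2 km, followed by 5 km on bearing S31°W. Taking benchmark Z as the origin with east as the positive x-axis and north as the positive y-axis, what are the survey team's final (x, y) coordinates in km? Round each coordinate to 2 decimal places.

(-0.58, -4.36)

Leg 1 (S88°E, 2 km): east 2 sin 92° = 2.00, north 2 cos 92° = -0.07
Leg 2 (S31°W, 5 km): east 5 sin 211° = -2.58, north 5 cos 211° = -4.29
Summing: -0.58 km east, -4.36 km north → (-0.58, -4.36).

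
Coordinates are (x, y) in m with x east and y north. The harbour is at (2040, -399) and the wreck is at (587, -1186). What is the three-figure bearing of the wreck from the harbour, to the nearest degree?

242°

Δeast = 587 − 2040 = -1453.00; Δnorth = -1186 − -399 = -787.00.
Bearing = atan2(Δeast, Δnorth) mod 360° = 241.56° ≈ 242°.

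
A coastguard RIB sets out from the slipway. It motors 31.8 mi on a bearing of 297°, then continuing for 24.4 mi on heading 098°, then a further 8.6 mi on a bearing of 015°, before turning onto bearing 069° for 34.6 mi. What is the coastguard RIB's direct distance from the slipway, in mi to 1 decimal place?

Leg 1 (297°, 31.8 mi): east 31.8 sin 297° = -28.33, north 31.8 cos 297° = 14.44
Leg 2 (098°, 24.4 mi): east 24.4 sin 98° = 24.16, north 24.4 cos 98° = -3.40
Leg 3 (015°, 8.6 mi): east 8.6 sin 15° = 2.23, north 8.6 cos 15° = 8.31
Leg 4 (069°, 34.6 mi): east 34.6 sin 69° = 32.30, north 34.6 cos 69° = 12.40
Net: 30.36 east, 31.75 north. Distance = √((30.36)² + (31.75)²) = 43.925 mi.

43.9 mi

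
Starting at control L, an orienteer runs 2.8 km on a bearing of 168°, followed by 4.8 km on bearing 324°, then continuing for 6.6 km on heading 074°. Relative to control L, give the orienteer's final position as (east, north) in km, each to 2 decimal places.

(4.11, 2.96)

Leg 1 (168°, 2.8 km): east 2.8 sin 168° = 0.58, north 2.8 cos 168° = -2.74
Leg 2 (324°, 4.8 km): east 4.8 sin 324° = -2.82, north 4.8 cos 324° = 3.88
Leg 3 (074°, 6.6 km): east 6.6 sin 74° = 6.34, north 6.6 cos 74° = 1.82
Summing: 4.11 km east, 2.96 km north → (4.11, 2.96).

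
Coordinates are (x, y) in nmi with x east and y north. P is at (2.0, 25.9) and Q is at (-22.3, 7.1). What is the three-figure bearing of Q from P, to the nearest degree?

Δeast = -22.3 − 2.0 = -24.30; Δnorth = 7.1 − 25.9 = -18.80.
Bearing = atan2(Δeast, Δnorth) mod 360° = 232.27° ≈ 232°.

232°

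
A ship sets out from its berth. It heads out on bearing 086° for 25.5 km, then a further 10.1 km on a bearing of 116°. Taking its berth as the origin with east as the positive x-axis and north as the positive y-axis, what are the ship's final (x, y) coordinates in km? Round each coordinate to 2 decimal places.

Leg 1 (086°, 25.5 km): east 25.5 sin 86° = 25.44, north 25.5 cos 86° = 1.78
Leg 2 (116°, 10.1 km): east 10.1 sin 116° = 9.08, north 10.1 cos 116° = -4.43
Summing: 34.52 km east, -2.65 km north → (34.52, -2.65).

(34.52, -2.65)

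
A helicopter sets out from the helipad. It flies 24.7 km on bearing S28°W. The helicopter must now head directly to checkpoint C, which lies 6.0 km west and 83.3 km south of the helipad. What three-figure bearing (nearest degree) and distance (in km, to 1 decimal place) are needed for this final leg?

Leg 1 (S28°W, 24.7 km): east 24.7 sin 208° = -11.60, north 24.7 cos 208° = -21.81
Current position: (-11.60, -21.81). Target: (-6.0, -83.3). Remaining: Δeast = 5.60, Δnorth = -61.49.
Bearing = atan2(5.60, -61.49) mod 360° = 174.80°; distance = √((5.60)² + (-61.49)²) = 61.745 km.

175°, 61.7 km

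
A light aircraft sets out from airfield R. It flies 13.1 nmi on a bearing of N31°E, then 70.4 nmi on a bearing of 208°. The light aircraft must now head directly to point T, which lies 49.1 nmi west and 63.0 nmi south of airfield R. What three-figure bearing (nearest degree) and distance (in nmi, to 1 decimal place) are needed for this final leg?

242°, 25.8 nmi

Leg 1 (N31°E, 13.1 nmi): east 13.1 sin 31° = 6.75, north 13.1 cos 31° = 11.23
Leg 2 (208°, 70.4 nmi): east 70.4 sin 208° = -33.05, north 70.4 cos 208° = -62.16
Current position: (-26.30, -50.93). Target: (-49.1, -63.0). Remaining: Δeast = -22.80, Δnorth = -12.07.
Bearing = atan2(-22.80, -12.07) mod 360° = 242.10°; distance = √((-22.80)² + (-12.07)²) = 25.794 nmi.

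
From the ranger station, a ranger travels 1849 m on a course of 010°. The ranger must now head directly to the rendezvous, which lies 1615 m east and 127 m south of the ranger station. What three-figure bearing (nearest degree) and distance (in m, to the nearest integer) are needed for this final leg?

Leg 1 (010°, 1849 m): east 1849 sin 10° = 321.08, north 1849 cos 10° = 1820.91
Current position: (321.08, 1820.91). Target: (1615, -127). Remaining: Δeast = 1293.92, Δnorth = -1947.91.
Bearing = atan2(1293.92, -1947.91) mod 360° = 146.41°; distance = √((1293.92)² + (-1947.91)²) = 2338.502 m.

146°, 2339 m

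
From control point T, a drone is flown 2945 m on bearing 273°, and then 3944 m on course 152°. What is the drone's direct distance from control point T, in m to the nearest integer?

3502 m

Leg 1 (273°, 2945 m): east 2945 sin 273° = -2940.96, north 2945 cos 273° = 154.13
Leg 2 (152°, 3944 m): east 3944 sin 152° = 1851.60, north 3944 cos 152° = -3482.35
Net: -1089.37 east, -3328.22 north. Distance = √((-1089.37)² + (-3328.22)²) = 3501.963 m.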